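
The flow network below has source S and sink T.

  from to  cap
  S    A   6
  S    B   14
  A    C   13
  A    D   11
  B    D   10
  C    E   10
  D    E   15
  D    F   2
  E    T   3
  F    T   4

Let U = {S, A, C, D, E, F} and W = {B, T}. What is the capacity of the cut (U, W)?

Edges leaving {S, A, C, D, E, F}: S→B (14), E→T (3), F→T (4).
Cut capacity = 14 + 3 + 4 = 21.

21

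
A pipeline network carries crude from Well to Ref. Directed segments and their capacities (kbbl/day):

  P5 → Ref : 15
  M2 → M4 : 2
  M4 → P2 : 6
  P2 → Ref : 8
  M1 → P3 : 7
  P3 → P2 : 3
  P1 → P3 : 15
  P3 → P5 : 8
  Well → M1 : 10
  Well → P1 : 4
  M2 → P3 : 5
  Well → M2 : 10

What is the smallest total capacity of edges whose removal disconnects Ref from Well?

13

Augment Well→P1→P3→P5→Ref: bottleneck 4, flow now 4.
Augment Well→M2→P3→P5→Ref: bottleneck 4, flow now 8.
Augment Well→M2→P3→P2→Ref: bottleneck 1, flow now 9.
Augment Well→M2→M4→P2→Ref: bottleneck 2, flow now 11.
Augment Well→M1→P3→P2→Ref: bottleneck 2, flow now 13.
No augmenting path remains; maximum flow = 13.
By max-flow min-cut, the minimum cut capacity equals the max flow.
In the residual graph, reachable from Well: {Well, P1, M2, M1, P3}.
Min-cut edges: M2→M4 (2), P3→P5 (8), P3→P2 (3); capacity 2 + 8 + 3 = 13.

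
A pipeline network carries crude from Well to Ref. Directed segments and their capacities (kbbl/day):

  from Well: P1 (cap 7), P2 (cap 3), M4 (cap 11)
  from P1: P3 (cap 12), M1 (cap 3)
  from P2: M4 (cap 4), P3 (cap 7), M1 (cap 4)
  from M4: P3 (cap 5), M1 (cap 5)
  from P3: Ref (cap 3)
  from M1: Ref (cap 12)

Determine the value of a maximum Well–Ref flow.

14

Augment Well→P1→P3→Ref: bottleneck 3, flow now 3.
Augment Well→P1→M1→Ref: bottleneck 3, flow now 6.
Augment Well→P2→M1→Ref: bottleneck 3, flow now 9.
Augment Well→M4→M1→Ref: bottleneck 5, flow now 14.
No augmenting path remains; maximum flow = 14.
In the residual graph, reachable from Well: {Well, P1, M4, P3}.
Min-cut edges: Well→P2 (3), P1→M1 (3), M4→M1 (5), P3→Ref (3); capacity 3 + 3 + 5 + 3 = 14.
This cut is saturated, so no flow can exceed 14.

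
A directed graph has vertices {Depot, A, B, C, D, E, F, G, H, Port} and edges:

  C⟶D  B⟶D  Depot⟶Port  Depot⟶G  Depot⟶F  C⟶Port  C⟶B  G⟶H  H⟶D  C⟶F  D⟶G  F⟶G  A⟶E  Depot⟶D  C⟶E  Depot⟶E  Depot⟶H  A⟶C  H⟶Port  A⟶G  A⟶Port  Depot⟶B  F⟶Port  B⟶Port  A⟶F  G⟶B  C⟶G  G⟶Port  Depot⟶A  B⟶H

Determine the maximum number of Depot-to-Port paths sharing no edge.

Assign every edge capacity 1; by Menger, the answer equals the max flow.
Path Depot→Port (+1); total 1.
Path Depot→A→Port (+1); total 2.
Path Depot→B→Port (+1); total 3.
Path Depot→F→Port (+1); total 4.
Path Depot→G→Port (+1); total 5.
Path Depot→H→Port (+1); total 6.
No residual Depot→Port path; max flow = 6.
Certifying cut of size 6: {B→Port, Depot→A, Depot→F, Depot→Port, G→Port, H→Port}.

6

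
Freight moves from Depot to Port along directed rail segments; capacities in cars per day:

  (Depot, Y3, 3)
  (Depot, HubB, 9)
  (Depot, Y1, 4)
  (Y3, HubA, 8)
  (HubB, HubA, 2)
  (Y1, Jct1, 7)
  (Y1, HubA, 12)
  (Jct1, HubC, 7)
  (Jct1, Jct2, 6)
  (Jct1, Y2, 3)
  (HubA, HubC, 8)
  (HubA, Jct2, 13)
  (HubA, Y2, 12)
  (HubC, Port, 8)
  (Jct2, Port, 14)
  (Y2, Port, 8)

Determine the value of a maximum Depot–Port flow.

9

Augment Depot→Y3→HubA→HubC→Port: bottleneck 3, flow now 3.
Augment Depot→HubB→HubA→HubC→Port: bottleneck 2, flow now 5.
Augment Depot→Y1→Jct1→HubC→Port: bottleneck 3, flow now 8.
Augment Depot→Y1→Jct1→Jct2→Port: bottleneck 1, flow now 9.
No augmenting path remains; maximum flow = 9.
In the residual graph, reachable from Depot: {Depot, HubB}.
Min-cut edges: Depot→Y3 (3), Depot→Y1 (4), HubB→HubA (2); capacity 3 + 4 + 2 = 9.
This cut is saturated, so no flow can exceed 9.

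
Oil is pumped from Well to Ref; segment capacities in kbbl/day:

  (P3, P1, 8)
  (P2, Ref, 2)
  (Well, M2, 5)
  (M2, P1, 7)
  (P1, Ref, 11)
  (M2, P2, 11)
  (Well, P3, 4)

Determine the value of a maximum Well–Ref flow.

9

Augment Well→M2→P2→Ref: bottleneck 2, flow now 2.
Augment Well→M2→P1→Ref: bottleneck 3, flow now 5.
Augment Well→P3→P1→Ref: bottleneck 4, flow now 9.
No augmenting path remains; maximum flow = 9.
In the residual graph, reachable from Well: {Well}.
Min-cut edges: Well→M2 (5), Well→P3 (4); capacity 5 + 4 = 9.
This cut is saturated, so no flow can exceed 9.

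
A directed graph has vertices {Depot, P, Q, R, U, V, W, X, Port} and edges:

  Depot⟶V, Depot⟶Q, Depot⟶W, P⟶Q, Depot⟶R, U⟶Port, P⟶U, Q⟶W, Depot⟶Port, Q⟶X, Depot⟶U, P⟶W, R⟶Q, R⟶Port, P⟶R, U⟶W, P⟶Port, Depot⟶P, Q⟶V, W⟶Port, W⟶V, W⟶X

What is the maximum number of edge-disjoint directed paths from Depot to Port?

5

Assign every edge capacity 1; by Menger, the answer equals the max flow.
Path Depot→Port (+1); total 1.
Path Depot→P→Port (+1); total 2.
Path Depot→R→Port (+1); total 3.
Path Depot→U→Port (+1); total 4.
Path Depot→W→Port (+1); total 5.
No residual Depot→Port path; max flow = 5.
Certifying cut of size 5: {Depot→P, Depot→Port, Depot→R, Depot→U, W→Port}.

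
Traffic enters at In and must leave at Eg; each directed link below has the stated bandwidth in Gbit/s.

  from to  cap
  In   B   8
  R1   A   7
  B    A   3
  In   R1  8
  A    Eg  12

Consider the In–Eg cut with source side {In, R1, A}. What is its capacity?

Edges leaving {In, R1, A}: In→B (8), A→Eg (12).
Cut capacity = 8 + 12 = 20.

20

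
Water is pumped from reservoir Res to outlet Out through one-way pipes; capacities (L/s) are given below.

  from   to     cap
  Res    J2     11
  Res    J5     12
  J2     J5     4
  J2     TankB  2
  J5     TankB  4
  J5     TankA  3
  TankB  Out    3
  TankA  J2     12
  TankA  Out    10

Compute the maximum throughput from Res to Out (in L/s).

Augment Res→J2→TankB→Out: bottleneck 2, flow now 2.
Augment Res→J5→TankB→Out: bottleneck 1, flow now 3.
Augment Res→J5→TankA→Out: bottleneck 3, flow now 6.
No augmenting path remains; maximum flow = 6.
In the residual graph, reachable from Res: {Res, J2, J5, TankB}.
Min-cut edges: J5→TankA (3), TankB→Out (3); capacity 3 + 3 = 6.
This cut is saturated, so no flow can exceed 6.

6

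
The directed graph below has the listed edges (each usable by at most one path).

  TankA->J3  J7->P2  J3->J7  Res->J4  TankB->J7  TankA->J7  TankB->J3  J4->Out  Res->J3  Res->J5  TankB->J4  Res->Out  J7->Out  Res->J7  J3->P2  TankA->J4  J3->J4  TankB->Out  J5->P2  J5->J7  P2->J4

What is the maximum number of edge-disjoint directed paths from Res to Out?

3

Assign every edge capacity 1; by Menger, the answer equals the max flow.
Path Res→Out (+1); total 1.
Path Res→J7→Out (+1); total 2.
Path Res→J4→Out (+1); total 3.
No residual Res→Out path; max flow = 3.
Certifying cut of size 3: {J4→Out, J7→Out, Res→Out}.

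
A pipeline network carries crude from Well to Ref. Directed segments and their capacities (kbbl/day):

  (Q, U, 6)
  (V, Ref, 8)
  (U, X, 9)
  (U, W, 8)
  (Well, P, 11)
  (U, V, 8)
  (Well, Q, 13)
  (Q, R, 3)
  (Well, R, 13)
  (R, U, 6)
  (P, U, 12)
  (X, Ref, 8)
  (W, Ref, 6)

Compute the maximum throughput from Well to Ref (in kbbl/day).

22

Augment Well→P→U→V→Ref: bottleneck 8, flow now 8.
Augment Well→P→U→W→Ref: bottleneck 3, flow now 11.
Augment Well→Q→U→W→Ref: bottleneck 3, flow now 14.
Augment Well→Q→U→X→Ref: bottleneck 3, flow now 17.
Augment Well→R→U→X→Ref: bottleneck 5, flow now 22.
No augmenting path remains; maximum flow = 22.
In the residual graph, reachable from Well: {Well, P, Q, R, U, W, X}.
Min-cut edges: U→V (8), W→Ref (6), X→Ref (8); capacity 8 + 6 + 8 = 22.
This cut is saturated, so no flow can exceed 22.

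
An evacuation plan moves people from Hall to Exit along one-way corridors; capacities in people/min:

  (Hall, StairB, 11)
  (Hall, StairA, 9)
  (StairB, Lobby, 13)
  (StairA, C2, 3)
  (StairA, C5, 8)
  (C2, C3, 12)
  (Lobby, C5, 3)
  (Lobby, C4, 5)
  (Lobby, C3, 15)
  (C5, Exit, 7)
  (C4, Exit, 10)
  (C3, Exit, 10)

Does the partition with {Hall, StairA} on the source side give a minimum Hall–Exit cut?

No — its capacity is 22, but the minimum cut has capacity 20.

Given cut capacity: 11 + 3 + 8 = 22.
Augment Hall→StairA→C5→Exit: bottleneck 7, flow now 7.
Augment Hall→StairB→Lobby→C4→Exit: bottleneck 5, flow now 12.
Augment Hall→StairB→Lobby→C3→Exit: bottleneck 6, flow now 18.
Augment Hall→StairA→C2→C3→Exit: bottleneck 2, flow now 20.
No augmenting path remains; maximum flow = 20.
In the residual graph, reachable from Hall: {Hall}.
Min-cut edges: Hall→StairB (11), Hall→StairA (9); capacity 11 + 9 = 20.
Cut capacity 22 exceeds the max flow 20, so it is not minimum.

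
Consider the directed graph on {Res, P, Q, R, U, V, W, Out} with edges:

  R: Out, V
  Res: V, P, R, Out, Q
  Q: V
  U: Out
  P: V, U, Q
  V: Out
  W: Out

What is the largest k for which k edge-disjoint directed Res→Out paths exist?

Assign every edge capacity 1; by Menger, the answer equals the max flow.
Path Res→Out (+1); total 1.
Path Res→R→Out (+1); total 2.
Path Res→V→Out (+1); total 3.
Path Res→P→U→Out (+1); total 4.
No residual Res→Out path; max flow = 4.
Certifying cut of size 4: {Res→Out, Res→P, Res→R, V→Out}.

4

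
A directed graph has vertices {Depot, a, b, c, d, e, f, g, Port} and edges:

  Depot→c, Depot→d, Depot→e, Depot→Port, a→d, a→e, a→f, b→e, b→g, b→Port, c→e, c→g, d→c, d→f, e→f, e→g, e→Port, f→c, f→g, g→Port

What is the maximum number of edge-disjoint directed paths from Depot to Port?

Assign every edge capacity 1; by Menger, the answer equals the max flow.
Path Depot→Port (+1); total 1.
Path Depot→e→Port (+1); total 2.
Path Depot→c→g→Port (+1); total 3.
No residual Depot→Port path; max flow = 3.
Certifying cut of size 3: {Depot→Port, e→Port, g→Port}.

3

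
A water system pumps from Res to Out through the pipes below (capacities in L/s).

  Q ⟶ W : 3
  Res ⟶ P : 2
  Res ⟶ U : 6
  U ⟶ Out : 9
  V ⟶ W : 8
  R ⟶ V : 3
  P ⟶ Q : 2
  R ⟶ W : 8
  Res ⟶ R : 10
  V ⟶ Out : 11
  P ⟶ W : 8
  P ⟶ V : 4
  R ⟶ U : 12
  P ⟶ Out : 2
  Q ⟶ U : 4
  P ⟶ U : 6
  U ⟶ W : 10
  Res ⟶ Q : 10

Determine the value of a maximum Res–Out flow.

Augment Res→P→Out: bottleneck 2, flow now 2.
Augment Res→U→Out: bottleneck 6, flow now 8.
Augment Res→Q→U→Out: bottleneck 3, flow now 11.
Augment Res→R→V→Out: bottleneck 3, flow now 14.
No augmenting path remains; maximum flow = 14.
In the residual graph, reachable from Res: {Res, Q, R, U, W}.
Min-cut edges: Res→P (2), R→V (3), U→Out (9); capacity 2 + 3 + 9 = 14.
This cut is saturated, so no flow can exceed 14.

14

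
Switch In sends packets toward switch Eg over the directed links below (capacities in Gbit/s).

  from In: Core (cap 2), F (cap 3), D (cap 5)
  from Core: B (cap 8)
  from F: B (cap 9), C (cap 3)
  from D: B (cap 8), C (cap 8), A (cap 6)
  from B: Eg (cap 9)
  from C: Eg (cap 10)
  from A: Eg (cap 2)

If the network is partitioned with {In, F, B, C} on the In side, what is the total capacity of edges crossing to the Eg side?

Edges leaving {In, F, B, C}: In→Core (2), In→D (5), B→Eg (9), C→Eg (10).
Cut capacity = 2 + 5 + 9 + 10 = 26.

26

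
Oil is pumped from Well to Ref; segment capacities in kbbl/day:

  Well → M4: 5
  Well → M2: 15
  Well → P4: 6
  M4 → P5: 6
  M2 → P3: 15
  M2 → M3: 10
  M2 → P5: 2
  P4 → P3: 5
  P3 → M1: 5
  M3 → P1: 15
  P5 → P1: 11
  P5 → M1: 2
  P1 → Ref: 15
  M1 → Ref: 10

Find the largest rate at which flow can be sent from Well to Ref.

22

Augment Well→M4→P5→P1→Ref: bottleneck 5, flow now 5.
Augment Well→M2→P3→M1→Ref: bottleneck 5, flow now 10.
Augment Well→M2→M3→P1→Ref: bottleneck 10, flow now 20.
Augment Well→P4→P3→M2→P5→M1→Ref: bottleneck 2, flow now 22. (uses reverse residual edge)
No augmenting path remains; maximum flow = 22.
In the residual graph, reachable from Well: {Well, M2, P4, P3}.
Min-cut edges: Well→M4 (5), M2→M3 (10), M2→P5 (2), P3→M1 (5); capacity 5 + 10 + 2 + 5 = 22.
This cut is saturated, so no flow can exceed 22.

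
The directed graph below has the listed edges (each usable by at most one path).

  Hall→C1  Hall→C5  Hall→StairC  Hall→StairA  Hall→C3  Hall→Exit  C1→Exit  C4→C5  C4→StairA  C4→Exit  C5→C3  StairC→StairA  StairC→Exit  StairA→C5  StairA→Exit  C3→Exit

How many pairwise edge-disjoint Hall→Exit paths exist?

5

Assign every edge capacity 1; by Menger, the answer equals the max flow.
Path Hall→Exit (+1); total 1.
Path Hall→C1→Exit (+1); total 2.
Path Hall→StairC→Exit (+1); total 3.
Path Hall→StairA→Exit (+1); total 4.
Path Hall→C3→Exit (+1); total 5.
No residual Hall→Exit path; max flow = 5.
Certifying cut of size 5: {C3→Exit, Hall→C1, Hall→Exit, Hall→StairA, Hall→StairC}.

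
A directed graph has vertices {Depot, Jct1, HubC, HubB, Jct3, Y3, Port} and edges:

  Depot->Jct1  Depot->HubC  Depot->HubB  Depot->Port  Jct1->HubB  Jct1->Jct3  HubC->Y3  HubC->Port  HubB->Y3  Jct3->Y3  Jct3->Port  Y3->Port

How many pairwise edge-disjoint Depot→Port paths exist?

4

Assign every edge capacity 1; by Menger, the answer equals the max flow.
Path Depot→Port (+1); total 1.
Path Depot→HubC→Port (+1); total 2.
Path Depot→Jct1→Jct3→Port (+1); total 3.
Path Depot→HubB→Y3→Port (+1); total 4.
No residual Depot→Port path; max flow = 4.
Certifying cut of size 4: {Depot→HubB, Depot→HubC, Depot→Jct1, Depot→Port}.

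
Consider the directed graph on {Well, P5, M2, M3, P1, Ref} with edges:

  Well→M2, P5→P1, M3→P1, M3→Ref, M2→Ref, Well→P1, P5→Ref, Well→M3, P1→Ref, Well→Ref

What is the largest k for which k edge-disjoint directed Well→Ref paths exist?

Assign every edge capacity 1; by Menger, the answer equals the max flow.
Path Well→Ref (+1); total 1.
Path Well→M2→Ref (+1); total 2.
Path Well→M3→Ref (+1); total 3.
Path Well→P1→Ref (+1); total 4.
No residual Well→Ref path; max flow = 4.
Certifying cut of size 4: {Well→M2, Well→M3, Well→P1, Well→Ref}.

4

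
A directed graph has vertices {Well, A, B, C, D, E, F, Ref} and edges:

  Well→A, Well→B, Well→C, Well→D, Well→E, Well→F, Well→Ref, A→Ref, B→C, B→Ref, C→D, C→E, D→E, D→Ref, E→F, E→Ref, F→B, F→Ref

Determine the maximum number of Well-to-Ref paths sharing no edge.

6

Assign every edge capacity 1; by Menger, the answer equals the max flow.
Path Well→Ref (+1); total 1.
Path Well→A→Ref (+1); total 2.
Path Well→B→Ref (+1); total 3.
Path Well→D→Ref (+1); total 4.
Path Well→E→Ref (+1); total 5.
Path Well→F→Ref (+1); total 6.
No residual Well→Ref path; max flow = 6.
Certifying cut of size 6: {B→Ref, D→Ref, E→Ref, F→Ref, Well→A, Well→Ref}.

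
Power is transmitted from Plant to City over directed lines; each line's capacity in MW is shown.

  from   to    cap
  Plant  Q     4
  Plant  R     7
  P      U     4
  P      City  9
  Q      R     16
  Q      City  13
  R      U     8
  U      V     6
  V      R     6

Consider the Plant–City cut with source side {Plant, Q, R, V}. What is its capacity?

Edges leaving {Plant, Q, R, V}: Q→City (13), R→U (8).
Cut capacity = 13 + 8 = 21.

21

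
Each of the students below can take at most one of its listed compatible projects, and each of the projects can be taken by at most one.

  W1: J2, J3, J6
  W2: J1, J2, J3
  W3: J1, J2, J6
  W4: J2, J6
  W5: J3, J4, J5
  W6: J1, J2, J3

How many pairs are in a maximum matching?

5

Unit-capacity flow: source→left, listed edges, right→sink; max matching = max flow.
Augmenting path W1→J2 (+1); matched 1.
Augmenting path W2→J1 (+1); matched 2.
Augmenting path W3→J6 (+1); matched 3.
Augmenting path W5→J3 (+1); matched 4.
Augmenting path W6→J3→W5→J4 (+1); matched 5.
No augmenting path remains; maximum matching = 5.
König certificate: {W5, J1, J2, J3, J6} is a vertex cover of size 5 (every listed pair touches it), so no matching can be larger.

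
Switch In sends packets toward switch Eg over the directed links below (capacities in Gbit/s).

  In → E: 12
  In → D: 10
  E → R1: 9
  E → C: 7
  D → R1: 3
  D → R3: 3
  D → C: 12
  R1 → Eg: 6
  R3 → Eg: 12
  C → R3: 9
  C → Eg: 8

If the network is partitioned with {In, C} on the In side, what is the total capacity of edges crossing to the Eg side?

Edges leaving {In, C}: In→E (12), In→D (10), C→R3 (9), C→Eg (8).
Cut capacity = 12 + 10 + 9 + 8 = 39.

39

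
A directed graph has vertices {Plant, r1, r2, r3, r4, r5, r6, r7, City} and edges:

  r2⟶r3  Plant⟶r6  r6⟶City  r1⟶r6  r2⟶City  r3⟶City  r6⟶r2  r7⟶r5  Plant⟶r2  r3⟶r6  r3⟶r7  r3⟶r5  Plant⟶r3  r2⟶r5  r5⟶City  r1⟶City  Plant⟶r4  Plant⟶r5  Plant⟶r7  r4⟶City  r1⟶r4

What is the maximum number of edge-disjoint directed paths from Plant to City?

Assign every edge capacity 1; by Menger, the answer equals the max flow.
Path Plant→r2→City (+1); total 1.
Path Plant→r3→City (+1); total 2.
Path Plant→r4→City (+1); total 3.
Path Plant→r5→City (+1); total 4.
Path Plant→r6→City (+1); total 5.
No residual Plant→City path; max flow = 5.
Certifying cut of size 5: {Plant→r2, Plant→r3, Plant→r4, Plant→r6, r5→City}.

5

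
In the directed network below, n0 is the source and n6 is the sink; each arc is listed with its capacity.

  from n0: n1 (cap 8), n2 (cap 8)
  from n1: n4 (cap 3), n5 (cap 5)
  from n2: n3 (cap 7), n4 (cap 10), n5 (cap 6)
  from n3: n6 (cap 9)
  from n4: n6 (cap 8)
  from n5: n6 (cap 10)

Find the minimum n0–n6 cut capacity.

16

Augment n0→n1→n4→n6: bottleneck 3, flow now 3.
Augment n0→n1→n5→n6: bottleneck 5, flow now 8.
Augment n0→n2→n3→n6: bottleneck 7, flow now 15.
Augment n0→n2→n4→n6: bottleneck 1, flow now 16.
No augmenting path remains; maximum flow = 16.
By max-flow min-cut, the minimum cut capacity equals the max flow.
In the residual graph, reachable from n0: {n0}.
Min-cut edges: n0→n1 (8), n0→n2 (8); capacity 8 + 8 = 16.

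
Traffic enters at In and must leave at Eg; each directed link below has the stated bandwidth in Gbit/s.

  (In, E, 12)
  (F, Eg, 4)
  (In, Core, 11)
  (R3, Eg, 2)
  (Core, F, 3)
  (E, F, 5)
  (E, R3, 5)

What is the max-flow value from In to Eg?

Augment In→E→F→Eg: bottleneck 4, flow now 4.
Augment In→E→R3→Eg: bottleneck 2, flow now 6.
No augmenting path remains; maximum flow = 6.
In the residual graph, reachable from In: {In, E, Core, F, R3}.
Min-cut edges: F→Eg (4), R3→Eg (2); capacity 4 + 2 = 6.
This cut is saturated, so no flow can exceed 6.

6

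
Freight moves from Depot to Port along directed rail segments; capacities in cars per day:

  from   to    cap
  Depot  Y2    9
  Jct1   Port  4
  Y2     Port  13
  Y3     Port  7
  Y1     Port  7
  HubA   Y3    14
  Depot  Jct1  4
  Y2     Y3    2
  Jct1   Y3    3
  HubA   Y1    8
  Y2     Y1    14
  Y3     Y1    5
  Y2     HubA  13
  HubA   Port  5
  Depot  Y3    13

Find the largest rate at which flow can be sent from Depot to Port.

Augment Depot→Y2→Port: bottleneck 9, flow now 9.
Augment Depot→Jct1→Port: bottleneck 4, flow now 13.
Augment Depot→Y3→Port: bottleneck 7, flow now 20.
Augment Depot→Y3→Y1→Port: bottleneck 5, flow now 25.
No augmenting path remains; maximum flow = 25.
In the residual graph, reachable from Depot: {Depot, Y3}.
Min-cut edges: Depot→Y2 (9), Depot→Jct1 (4), Y3→Y1 (5), Y3→Port (7); capacity 9 + 4 + 5 + 7 = 25.
This cut is saturated, so no flow can exceed 25.

25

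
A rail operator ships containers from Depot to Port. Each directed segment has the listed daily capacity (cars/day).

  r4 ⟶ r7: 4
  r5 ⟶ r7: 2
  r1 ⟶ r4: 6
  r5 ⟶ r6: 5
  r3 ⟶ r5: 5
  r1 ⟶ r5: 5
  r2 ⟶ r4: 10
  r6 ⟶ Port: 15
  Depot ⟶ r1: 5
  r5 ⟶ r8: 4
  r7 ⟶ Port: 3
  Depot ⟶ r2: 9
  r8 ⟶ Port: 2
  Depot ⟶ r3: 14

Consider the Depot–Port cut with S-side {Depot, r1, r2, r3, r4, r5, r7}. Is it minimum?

Given cut capacity: 5 + 4 + 3 = 12.
Augment Depot→r1→r4→r7→Port: bottleneck 3, flow now 3.
Augment Depot→r1→r5→r6→Port: bottleneck 2, flow now 5.
Augment Depot→r3→r5→r6→Port: bottleneck 3, flow now 8.
Augment Depot→r3→r5→r8→Port: bottleneck 2, flow now 10.
No augmenting path remains; maximum flow = 10.
In the residual graph, reachable from Depot: {Depot, r1, r2, r3, r4, r5, r7, r8}.
Min-cut edges: r5→r6 (5), r7→Port (3), r8→Port (2); capacity 5 + 3 + 2 = 10.
Cut capacity 12 exceeds the max flow 10, so it is not minimum.

No — its capacity is 12, but the minimum cut has capacity 10.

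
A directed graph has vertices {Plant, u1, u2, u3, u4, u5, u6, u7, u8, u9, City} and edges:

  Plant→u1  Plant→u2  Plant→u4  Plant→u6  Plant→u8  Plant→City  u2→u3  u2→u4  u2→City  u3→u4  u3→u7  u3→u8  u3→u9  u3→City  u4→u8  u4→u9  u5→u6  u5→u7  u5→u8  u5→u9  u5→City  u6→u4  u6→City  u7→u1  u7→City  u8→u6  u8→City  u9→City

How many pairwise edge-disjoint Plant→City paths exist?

5

Assign every edge capacity 1; by Menger, the answer equals the max flow.
Path Plant→City (+1); total 1.
Path Plant→u2→City (+1); total 2.
Path Plant→u6→City (+1); total 3.
Path Plant→u8→City (+1); total 4.
Path Plant→u4→u9→City (+1); total 5.
No residual Plant→City path; max flow = 5.
Certifying cut of size 5: {Plant→City, Plant→u2, Plant→u4, Plant→u6, Plant→u8}.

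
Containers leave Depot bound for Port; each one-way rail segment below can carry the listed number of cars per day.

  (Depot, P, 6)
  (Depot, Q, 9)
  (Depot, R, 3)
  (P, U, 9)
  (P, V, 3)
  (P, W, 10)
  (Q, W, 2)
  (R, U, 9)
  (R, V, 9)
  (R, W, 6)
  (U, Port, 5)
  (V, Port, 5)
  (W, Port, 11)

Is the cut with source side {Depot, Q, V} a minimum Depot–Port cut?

No — its capacity is 16, but the minimum cut has capacity 11.

Given cut capacity: 6 + 3 + 2 + 5 = 16.
Augment Depot→P→U→Port: bottleneck 5, flow now 5.
Augment Depot→P→V→Port: bottleneck 1, flow now 6.
Augment Depot→Q→W→Port: bottleneck 2, flow now 8.
Augment Depot→R→V→Port: bottleneck 3, flow now 11.
No augmenting path remains; maximum flow = 11.
In the residual graph, reachable from Depot: {Depot, Q}.
Min-cut edges: Depot→P (6), Depot→R (3), Q→W (2); capacity 6 + 3 + 2 = 11.
Cut capacity 16 exceeds the max flow 11, so it is not minimum.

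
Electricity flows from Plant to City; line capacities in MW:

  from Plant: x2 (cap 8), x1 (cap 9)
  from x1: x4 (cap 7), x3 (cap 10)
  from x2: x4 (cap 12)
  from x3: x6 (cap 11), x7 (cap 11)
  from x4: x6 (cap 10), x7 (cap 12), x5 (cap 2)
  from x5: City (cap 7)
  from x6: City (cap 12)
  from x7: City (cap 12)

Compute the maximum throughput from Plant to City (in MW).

Augment Plant→x1→x3→x6→City: bottleneck 9, flow now 9.
Augment Plant→x2→x4→x5→City: bottleneck 2, flow now 11.
Augment Plant→x2→x4→x6→City: bottleneck 3, flow now 14.
Augment Plant→x2→x4→x7→City: bottleneck 3, flow now 17.
No augmenting path remains; maximum flow = 17.
In the residual graph, reachable from Plant: {Plant}.
Min-cut edges: Plant→x1 (9), Plant→x2 (8); capacity 9 + 8 = 17.
This cut is saturated, so no flow can exceed 17.

17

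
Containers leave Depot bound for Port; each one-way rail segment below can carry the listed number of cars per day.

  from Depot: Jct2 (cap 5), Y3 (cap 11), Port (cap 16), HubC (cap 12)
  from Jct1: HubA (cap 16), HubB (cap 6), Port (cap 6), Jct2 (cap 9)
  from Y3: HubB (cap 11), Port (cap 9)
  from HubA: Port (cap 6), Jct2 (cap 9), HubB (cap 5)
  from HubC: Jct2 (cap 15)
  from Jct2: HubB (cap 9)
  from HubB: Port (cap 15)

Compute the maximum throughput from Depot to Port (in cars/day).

36

Augment Depot→Port: bottleneck 16, flow now 16.
Augment Depot→Y3→Port: bottleneck 9, flow now 25.
Augment Depot→Y3→HubB→Port: bottleneck 2, flow now 27.
Augment Depot→Jct2→HubB→Port: bottleneck 5, flow now 32.
Augment Depot→HubC→Jct2→HubB→Port: bottleneck 4, flow now 36.
No augmenting path remains; maximum flow = 36.
In the residual graph, reachable from Depot: {Depot, HubC, Jct2}.
Min-cut edges: Depot→Y3 (11), Depot→Port (16), Jct2→HubB (9); capacity 11 + 16 + 9 = 36.
This cut is saturated, so no flow can exceed 36.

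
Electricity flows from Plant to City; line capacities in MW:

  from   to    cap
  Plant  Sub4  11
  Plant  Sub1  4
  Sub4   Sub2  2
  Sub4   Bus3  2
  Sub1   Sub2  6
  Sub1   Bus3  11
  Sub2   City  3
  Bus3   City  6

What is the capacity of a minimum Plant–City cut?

Augment Plant→Sub4→Sub2→City: bottleneck 2, flow now 2.
Augment Plant→Sub4→Bus3→City: bottleneck 2, flow now 4.
Augment Plant→Sub1→Sub2→City: bottleneck 1, flow now 5.
Augment Plant→Sub1→Bus3→City: bottleneck 3, flow now 8.
No augmenting path remains; maximum flow = 8.
By max-flow min-cut, the minimum cut capacity equals the max flow.
In the residual graph, reachable from Plant: {Plant, Sub4}.
Min-cut edges: Plant→Sub1 (4), Sub4→Sub2 (2), Sub4→Bus3 (2); capacity 4 + 2 + 2 = 8.

8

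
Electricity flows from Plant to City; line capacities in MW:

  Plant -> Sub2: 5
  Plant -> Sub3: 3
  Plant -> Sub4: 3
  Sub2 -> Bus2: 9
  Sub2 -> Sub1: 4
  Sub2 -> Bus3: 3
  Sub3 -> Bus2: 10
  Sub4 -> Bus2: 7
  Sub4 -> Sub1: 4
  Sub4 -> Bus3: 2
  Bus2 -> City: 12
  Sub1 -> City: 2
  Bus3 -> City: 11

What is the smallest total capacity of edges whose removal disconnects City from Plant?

Augment Plant→Sub2→Bus2→City: bottleneck 5, flow now 5.
Augment Plant→Sub3→Bus2→City: bottleneck 3, flow now 8.
Augment Plant→Sub4→Bus2→City: bottleneck 3, flow now 11.
No augmenting path remains; maximum flow = 11.
By max-flow min-cut, the minimum cut capacity equals the max flow.
In the residual graph, reachable from Plant: {Plant}.
Min-cut edges: Plant→Sub2 (5), Plant→Sub3 (3), Plant→Sub4 (3); capacity 5 + 3 + 3 = 11.

11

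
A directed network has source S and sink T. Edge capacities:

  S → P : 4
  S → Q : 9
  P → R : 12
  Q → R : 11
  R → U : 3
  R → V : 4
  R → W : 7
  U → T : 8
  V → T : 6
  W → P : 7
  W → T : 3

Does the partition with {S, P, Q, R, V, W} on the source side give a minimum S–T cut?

No — its capacity is 12, but the minimum cut has capacity 10.

Given cut capacity: 3 + 6 + 3 = 12.
Augment S→P→R→U→T: bottleneck 3, flow now 3.
Augment S→P→R→V→T: bottleneck 1, flow now 4.
Augment S→Q→R→V→T: bottleneck 3, flow now 7.
Augment S→Q→R→W→T: bottleneck 3, flow now 10.
No augmenting path remains; maximum flow = 10.
In the residual graph, reachable from S: {S, P, Q, R, W}.
Min-cut edges: R→U (3), R→V (4), W→T (3); capacity 3 + 4 + 3 = 10.
Cut capacity 12 exceeds the max flow 10, so it is not minimum.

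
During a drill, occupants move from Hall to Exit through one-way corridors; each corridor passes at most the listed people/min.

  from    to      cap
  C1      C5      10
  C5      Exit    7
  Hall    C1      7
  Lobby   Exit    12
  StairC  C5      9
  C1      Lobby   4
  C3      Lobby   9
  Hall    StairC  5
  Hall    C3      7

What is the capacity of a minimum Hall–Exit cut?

Augment Hall→C1→C5→Exit: bottleneck 7, flow now 7.
Augment Hall→C3→Lobby→Exit: bottleneck 7, flow now 14.
Augment Hall→StairC→C5→C1→Lobby→Exit: bottleneck 4, flow now 18. (uses reverse residual edge)
No augmenting path remains; maximum flow = 18.
By max-flow min-cut, the minimum cut capacity equals the max flow.
In the residual graph, reachable from Hall: {Hall, C1, StairC, C5}.
Min-cut edges: Hall→C3 (7), C1→Lobby (4), C5→Exit (7); capacity 7 + 4 + 7 = 18.

18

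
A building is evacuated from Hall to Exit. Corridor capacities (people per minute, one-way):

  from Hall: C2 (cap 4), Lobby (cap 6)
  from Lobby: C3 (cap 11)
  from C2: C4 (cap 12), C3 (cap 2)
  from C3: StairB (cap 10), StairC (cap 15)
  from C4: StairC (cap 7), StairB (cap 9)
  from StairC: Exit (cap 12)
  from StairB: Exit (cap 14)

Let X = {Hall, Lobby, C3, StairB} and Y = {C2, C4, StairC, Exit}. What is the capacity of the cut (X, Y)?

Edges leaving {Hall, Lobby, C3, StairB}: Hall→C2 (4), C3→StairC (15), StairB→Exit (14).
Cut capacity = 4 + 15 + 14 = 33.

33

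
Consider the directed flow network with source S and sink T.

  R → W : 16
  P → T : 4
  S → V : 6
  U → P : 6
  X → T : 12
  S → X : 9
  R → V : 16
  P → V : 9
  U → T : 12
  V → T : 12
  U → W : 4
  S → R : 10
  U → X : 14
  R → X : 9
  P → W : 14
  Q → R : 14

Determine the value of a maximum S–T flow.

24

Augment S→V→T: bottleneck 6, flow now 6.
Augment S→X→T: bottleneck 9, flow now 15.
Augment S→R→V→T: bottleneck 6, flow now 21.
Augment S→R→X→T: bottleneck 3, flow now 24.
No augmenting path remains; maximum flow = 24.
In the residual graph, reachable from S: {S, R, V, W, X}.
Min-cut edges: V→T (12), X→T (12); capacity 12 + 12 = 24.
This cut is saturated, so no flow can exceed 24.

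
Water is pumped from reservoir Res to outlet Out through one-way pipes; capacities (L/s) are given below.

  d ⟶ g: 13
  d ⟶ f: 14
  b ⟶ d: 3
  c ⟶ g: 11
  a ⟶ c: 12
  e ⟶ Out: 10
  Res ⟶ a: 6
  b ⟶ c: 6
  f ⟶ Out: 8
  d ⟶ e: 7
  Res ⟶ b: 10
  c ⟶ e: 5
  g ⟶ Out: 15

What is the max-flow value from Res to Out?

Augment Res→a→c→e→Out: bottleneck 5, flow now 5.
Augment Res→a→c→g→Out: bottleneck 1, flow now 6.
Augment Res→b→c→g→Out: bottleneck 6, flow now 12.
Augment Res→b→d→e→Out: bottleneck 3, flow now 15.
No augmenting path remains; maximum flow = 15.
In the residual graph, reachable from Res: {Res, b}.
Min-cut edges: Res→a (6), b→c (6), b→d (3); capacity 6 + 6 + 3 = 15.
This cut is saturated, so no flow can exceed 15.

15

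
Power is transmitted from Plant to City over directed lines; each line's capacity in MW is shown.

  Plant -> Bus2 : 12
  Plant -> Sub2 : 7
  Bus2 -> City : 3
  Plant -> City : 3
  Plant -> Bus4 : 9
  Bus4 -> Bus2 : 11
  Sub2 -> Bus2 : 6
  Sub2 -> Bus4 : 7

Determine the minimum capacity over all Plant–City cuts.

6

Augment Plant→City: bottleneck 3, flow now 3.
Augment Plant→Bus2→City: bottleneck 3, flow now 6.
No augmenting path remains; maximum flow = 6.
By max-flow min-cut, the minimum cut capacity equals the max flow.
In the residual graph, reachable from Plant: {Plant, Sub2, Bus4, Bus2}.
Min-cut edges: Plant→City (3), Bus2→City (3); capacity 3 + 3 = 6.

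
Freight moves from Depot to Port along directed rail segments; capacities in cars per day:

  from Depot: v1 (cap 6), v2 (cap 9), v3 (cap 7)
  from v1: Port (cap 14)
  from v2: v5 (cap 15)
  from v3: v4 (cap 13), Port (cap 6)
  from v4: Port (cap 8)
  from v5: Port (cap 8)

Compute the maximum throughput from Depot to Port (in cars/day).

21

Augment Depot→v1→Port: bottleneck 6, flow now 6.
Augment Depot→v3→Port: bottleneck 6, flow now 12.
Augment Depot→v2→v5→Port: bottleneck 8, flow now 20.
Augment Depot→v3→v4→Port: bottleneck 1, flow now 21.
No augmenting path remains; maximum flow = 21.
In the residual graph, reachable from Depot: {Depot, v2, v5}.
Min-cut edges: Depot→v1 (6), Depot→v3 (7), v5→Port (8); capacity 6 + 7 + 8 = 21.
This cut is saturated, so no flow can exceed 21.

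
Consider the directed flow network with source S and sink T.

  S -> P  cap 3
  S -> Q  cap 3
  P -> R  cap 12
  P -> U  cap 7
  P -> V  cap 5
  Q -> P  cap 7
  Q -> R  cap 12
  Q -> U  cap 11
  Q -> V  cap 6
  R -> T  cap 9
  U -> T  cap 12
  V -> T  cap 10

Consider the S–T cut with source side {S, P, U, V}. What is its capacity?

37

Edges leaving {S, P, U, V}: S→Q (3), P→R (12), U→T (12), V→T (10).
Cut capacity = 3 + 12 + 12 + 10 = 37.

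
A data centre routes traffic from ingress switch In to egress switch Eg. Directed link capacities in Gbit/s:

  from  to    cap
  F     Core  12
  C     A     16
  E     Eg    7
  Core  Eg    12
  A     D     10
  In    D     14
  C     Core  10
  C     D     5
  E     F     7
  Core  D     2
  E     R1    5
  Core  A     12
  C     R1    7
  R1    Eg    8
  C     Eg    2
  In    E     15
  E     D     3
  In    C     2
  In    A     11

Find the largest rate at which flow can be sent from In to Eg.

17

Augment In→E→Eg: bottleneck 7, flow now 7.
Augment In→C→Eg: bottleneck 2, flow now 9.
Augment In→E→R1→Eg: bottleneck 5, flow now 14.
Augment In→E→F→Core→Eg: bottleneck 3, flow now 17.
No augmenting path remains; maximum flow = 17.
In the residual graph, reachable from In: {In, A, D}.
Min-cut edges: In→E (15), In→C (2); capacity 15 + 2 = 17.
This cut is saturated, so no flow can exceed 17.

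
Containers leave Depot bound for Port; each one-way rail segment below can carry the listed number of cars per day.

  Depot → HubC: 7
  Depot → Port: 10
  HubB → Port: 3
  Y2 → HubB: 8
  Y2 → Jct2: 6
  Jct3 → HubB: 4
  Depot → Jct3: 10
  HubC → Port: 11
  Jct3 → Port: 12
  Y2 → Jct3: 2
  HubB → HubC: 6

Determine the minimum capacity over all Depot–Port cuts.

27

Augment Depot→Port: bottleneck 10, flow now 10.
Augment Depot→Jct3→Port: bottleneck 10, flow now 20.
Augment Depot→HubC→Port: bottleneck 7, flow now 27.
No augmenting path remains; maximum flow = 27.
By max-flow min-cut, the minimum cut capacity equals the max flow.
In the residual graph, reachable from Depot: {Depot}.
Min-cut edges: Depot→Jct3 (10), Depot→HubC (7), Depot→Port (10); capacity 10 + 7 + 10 = 27.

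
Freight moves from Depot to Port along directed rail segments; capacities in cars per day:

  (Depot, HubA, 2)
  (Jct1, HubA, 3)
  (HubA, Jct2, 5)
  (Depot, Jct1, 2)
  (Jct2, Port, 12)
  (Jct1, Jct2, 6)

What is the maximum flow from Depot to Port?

Augment Depot→Jct1→Jct2→Port: bottleneck 2, flow now 2.
Augment Depot→HubA→Jct2→Port: bottleneck 2, flow now 4.
No augmenting path remains; maximum flow = 4.
In the residual graph, reachable from Depot: {Depot}.
Min-cut edges: Depot→Jct1 (2), Depot→HubA (2); capacity 2 + 2 = 4.
This cut is saturated, so no flow can exceed 4.

4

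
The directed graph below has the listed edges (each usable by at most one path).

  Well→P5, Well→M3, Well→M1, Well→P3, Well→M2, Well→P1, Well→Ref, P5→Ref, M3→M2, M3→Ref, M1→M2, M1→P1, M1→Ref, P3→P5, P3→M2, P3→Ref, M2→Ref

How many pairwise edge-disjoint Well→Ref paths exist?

6

Assign every edge capacity 1; by Menger, the answer equals the max flow.
Path Well→Ref (+1); total 1.
Path Well→P5→Ref (+1); total 2.
Path Well→M3→Ref (+1); total 3.
Path Well→M1→Ref (+1); total 4.
Path Well→P3→Ref (+1); total 5.
Path Well→M2→Ref (+1); total 6.
No residual Well→Ref path; max flow = 6.
Certifying cut of size 6: {Well→M1, Well→M2, Well→M3, Well→P3, Well→P5, Well→Ref}.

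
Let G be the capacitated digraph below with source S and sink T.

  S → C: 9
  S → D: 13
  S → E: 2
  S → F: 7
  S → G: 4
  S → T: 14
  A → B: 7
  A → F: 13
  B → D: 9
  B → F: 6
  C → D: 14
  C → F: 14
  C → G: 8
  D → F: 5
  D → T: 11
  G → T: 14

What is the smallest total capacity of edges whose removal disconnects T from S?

Augment S→T: bottleneck 14, flow now 14.
Augment S→D→T: bottleneck 11, flow now 25.
Augment S→G→T: bottleneck 4, flow now 29.
Augment S→C→G→T: bottleneck 8, flow now 37.
No augmenting path remains; maximum flow = 37.
By max-flow min-cut, the minimum cut capacity equals the max flow.
In the residual graph, reachable from S: {S, C, D, E, F}.
Min-cut edges: S→G (4), S→T (14), C→G (8), D→T (11); capacity 4 + 14 + 8 + 11 = 37.

37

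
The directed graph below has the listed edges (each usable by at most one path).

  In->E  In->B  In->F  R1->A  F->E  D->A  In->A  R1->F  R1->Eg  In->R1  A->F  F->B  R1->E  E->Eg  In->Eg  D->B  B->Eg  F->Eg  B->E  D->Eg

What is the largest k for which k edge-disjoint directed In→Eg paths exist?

Assign every edge capacity 1; by Menger, the answer equals the max flow.
Path In→Eg (+1); total 1.
Path In→R1→Eg (+1); total 2.
Path In→F→Eg (+1); total 3.
Path In→B→Eg (+1); total 4.
Path In→E→Eg (+1); total 5.
No residual In→Eg path; max flow = 5.
Certifying cut of size 5: {B→Eg, E→Eg, F→Eg, In→Eg, In→R1}.

5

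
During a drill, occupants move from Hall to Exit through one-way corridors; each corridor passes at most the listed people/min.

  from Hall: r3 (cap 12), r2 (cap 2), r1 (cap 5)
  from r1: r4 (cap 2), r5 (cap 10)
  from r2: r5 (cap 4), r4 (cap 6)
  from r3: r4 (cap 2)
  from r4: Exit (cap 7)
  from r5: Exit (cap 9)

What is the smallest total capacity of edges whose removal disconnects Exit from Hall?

9

Augment Hall→r1→r4→Exit: bottleneck 2, flow now 2.
Augment Hall→r1→r5→Exit: bottleneck 3, flow now 5.
Augment Hall→r2→r4→Exit: bottleneck 2, flow now 7.
Augment Hall→r3→r4→Exit: bottleneck 2, flow now 9.
No augmenting path remains; maximum flow = 9.
By max-flow min-cut, the minimum cut capacity equals the max flow.
In the residual graph, reachable from Hall: {Hall, r3}.
Min-cut edges: Hall→r1 (5), Hall→r2 (2), r3→r4 (2); capacity 5 + 2 + 2 = 9.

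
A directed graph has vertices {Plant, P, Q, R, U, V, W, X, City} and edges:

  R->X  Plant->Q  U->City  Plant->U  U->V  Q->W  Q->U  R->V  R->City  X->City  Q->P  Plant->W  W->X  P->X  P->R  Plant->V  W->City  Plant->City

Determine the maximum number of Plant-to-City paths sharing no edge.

Assign every edge capacity 1; by Menger, the answer equals the max flow.
Path Plant→City (+1); total 1.
Path Plant→U→City (+1); total 2.
Path Plant→W→City (+1); total 3.
Path Plant→Q→P→R→City (+1); total 4.
No residual Plant→City path; max flow = 4.
Certifying cut of size 4: {Plant→City, Plant→Q, Plant→U, Plant→W}.

4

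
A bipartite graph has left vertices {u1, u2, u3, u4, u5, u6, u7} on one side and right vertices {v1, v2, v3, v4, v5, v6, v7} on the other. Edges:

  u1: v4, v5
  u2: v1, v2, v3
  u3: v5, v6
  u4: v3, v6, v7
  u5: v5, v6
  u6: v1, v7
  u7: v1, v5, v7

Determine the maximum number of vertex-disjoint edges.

Unit-capacity flow: source→left, listed edges, right→sink; max matching = max flow.
Augmenting path u1→v4 (+1); matched 1.
Augmenting path u2→v1 (+1); matched 2.
Augmenting path u3→v5 (+1); matched 3.
Augmenting path u4→v3 (+1); matched 4.
Augmenting path u5→v6 (+1); matched 5.
Augmenting path u6→v7 (+1); matched 6.
Augmenting path u7→v1→u2→v2 (+1); matched 7.
No augmenting path remains; maximum matching = 7.
König certificate: {u1, u2, u3, u4, u5, u6, u7} is a vertex cover of size 7 (every listed pair touches it), so no matching can be larger.

7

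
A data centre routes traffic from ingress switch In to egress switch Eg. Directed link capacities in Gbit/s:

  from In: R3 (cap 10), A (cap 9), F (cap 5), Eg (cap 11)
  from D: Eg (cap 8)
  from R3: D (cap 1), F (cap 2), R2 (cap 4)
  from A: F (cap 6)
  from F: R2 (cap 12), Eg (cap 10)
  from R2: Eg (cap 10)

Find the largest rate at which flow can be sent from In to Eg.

29

Augment In→Eg: bottleneck 11, flow now 11.
Augment In→F→Eg: bottleneck 5, flow now 16.
Augment In→R3→D→Eg: bottleneck 1, flow now 17.
Augment In→R3→F→Eg: bottleneck 2, flow now 19.
Augment In→R3→R2→Eg: bottleneck 4, flow now 23.
Augment In→A→F→Eg: bottleneck 3, flow now 26.
Augment In→A→F→R2→Eg: bottleneck 3, flow now 29.
No augmenting path remains; maximum flow = 29.
In the residual graph, reachable from In: {In, R3, A}.
Min-cut edges: In→F (5), In→Eg (11), R3→D (1), R3→F (2), R3→R2 (4), A→F (6); capacity 5 + 11 + 1 + 2 + 4 + 6 = 29.
This cut is saturated, so no flow can exceed 29.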